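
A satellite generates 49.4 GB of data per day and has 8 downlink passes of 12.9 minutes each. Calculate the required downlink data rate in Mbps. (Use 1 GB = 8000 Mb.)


total contact time = 8 * 12.9 * 60 = 6192.0000 s
data = 49.4 GB = 395200.0000 Mb
rate = 395200.0000 / 6192.0000 = 63.8243 Mbps

63.8243 Mbps


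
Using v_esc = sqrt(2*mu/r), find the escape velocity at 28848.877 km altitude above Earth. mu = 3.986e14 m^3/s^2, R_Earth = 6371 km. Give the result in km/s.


r = 6371.0 + 28848.877 = 35219.8770 km = 3.5219877e+07 m
v_esc = sqrt(2*mu/r) = sqrt(2*3.986e14 / 3.5219877e+07)
v_esc = 4757.6197 m/s = 4.7576 km/s

4.7576 km/s


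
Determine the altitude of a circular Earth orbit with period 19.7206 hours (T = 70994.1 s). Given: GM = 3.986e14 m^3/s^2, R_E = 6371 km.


T = 70994.1 s
r = (mu*T^2/(4*pi^2))^(1/3) = (3.986e14 * 70994.1^2 / (4*pi^2))^(1/3)
r = 3.7057321e+07 m = 37057.3214 km
alt = r - R_E = 37057.3214 - 6371 = 30686.3214 km

30686.3214 km


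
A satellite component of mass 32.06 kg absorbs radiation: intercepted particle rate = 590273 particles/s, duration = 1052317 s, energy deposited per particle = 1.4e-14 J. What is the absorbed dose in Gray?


Total energy deposited = rate * time * E_per
  = 590273 * 1052317 * 1.4e-14 = 0.00869616 J
Dose = E_total / mass = 0.00869616 / 32.06
Dose = 2.7124642e-04 Gy

2.7125e-04 Gy


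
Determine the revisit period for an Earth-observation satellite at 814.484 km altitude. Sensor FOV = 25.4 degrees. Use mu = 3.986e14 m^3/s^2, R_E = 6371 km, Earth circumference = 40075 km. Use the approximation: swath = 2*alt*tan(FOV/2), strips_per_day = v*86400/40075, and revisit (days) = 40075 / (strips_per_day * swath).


swath = 2*814.484*tan(0.2216568) = 367.1038 km
v = sqrt(mu/r) = 7448.0166 m/s = 7.4480 km/s
strips/day = v*86400/40075 = 7.4480*86400/40075 = 16.0576
coverage/day = strips * swath = 16.0576 * 367.1038 = 5894.8087 km
revisit = 40075 / 5894.8087 = 6.7984 days

6.7984 days


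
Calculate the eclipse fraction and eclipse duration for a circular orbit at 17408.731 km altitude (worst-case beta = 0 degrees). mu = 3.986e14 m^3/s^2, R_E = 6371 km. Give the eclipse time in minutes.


r = 23779.7310 km
T = 608.2336 min
Eclipse fraction = arcsin(R_E/r)/pi = arcsin(6371.0000/23779.7310)/pi
= arcsin(0.2679172)/pi = 0.08633538
Eclipse duration = 0.08633538 * 608.2336 = 52.5121 min

52.5121 minutes


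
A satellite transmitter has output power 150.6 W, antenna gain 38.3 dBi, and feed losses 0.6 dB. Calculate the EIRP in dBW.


Pt = 150.6 W = 21.7782 dBW
EIRP = Pt_dBW + Gt - losses = 21.7782 + 38.3 - 0.6 = 59.4782 dBW

59.4782 dBW


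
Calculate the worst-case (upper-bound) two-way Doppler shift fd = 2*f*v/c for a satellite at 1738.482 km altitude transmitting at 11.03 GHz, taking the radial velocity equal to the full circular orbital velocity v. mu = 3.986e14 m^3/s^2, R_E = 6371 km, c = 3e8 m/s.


r = 8.109482e+06 m
v = sqrt(mu/r) = 7010.8728 m/s (worst-case radial velocity)
f = 11.03 GHz = 1.103e+10 Hz
fd = 2*f*v/c = 2*1.103e+10*7010.8728/3.0e+08
fd = 515532.8494 Hz

515532.8494 Hz


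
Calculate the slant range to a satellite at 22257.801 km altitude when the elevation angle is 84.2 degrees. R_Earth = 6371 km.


h = 22257.801 km, el = 84.2 deg
d = -R_E*sin(el) + sqrt((R_E*sin(el))^2 + 2*R_E*h + h^2)
d = -6371.0000*sin(1.4696) + sqrt((6371.0000*0.9948807)^2 + 2*6371.0000*22257.801 + 22257.801^2)
d = 22283.1756 km

22283.1756 km


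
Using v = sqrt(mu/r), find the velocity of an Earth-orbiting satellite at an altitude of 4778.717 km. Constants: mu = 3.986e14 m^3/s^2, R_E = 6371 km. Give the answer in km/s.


r = R_E + alt = 6371.0 + 4778.717 = 11149.7170 km = 1.1149717e+07 m
v = sqrt(mu/r) = sqrt(3.986e14 / 1.1149717e+07) = 5979.1125 m/s = 5.9791 km/s

5.9791 km/s


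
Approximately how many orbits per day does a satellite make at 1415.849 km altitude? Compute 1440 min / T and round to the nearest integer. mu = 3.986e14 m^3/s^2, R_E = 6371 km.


r = 7.786849e+06 m
T = 2*pi*sqrt(r^3/mu) = 6838.3898 s = 113.9732 min
revs/day = 1440 / 113.9732 = 12.6346
Rounded: 13 revolutions per day

13 revolutions per day


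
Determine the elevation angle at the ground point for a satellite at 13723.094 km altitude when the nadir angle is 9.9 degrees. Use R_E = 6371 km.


r = R_E + alt = 20094.0940 km
Law of sines in the satellite / Earth-center / ground-point triangle:
  sin(nadir)/R_E = sin(90 + el)/r  =>  cos(el) = (r/R_E)*sin(nadir)
cos(el) = (20094.0940 / 6371.0000) * sin(9.9 deg) = 0.5422633
el = arccos(0.5422633) = 57.1622 deg
(Earth-central angle = 90 - nadir - el = 22.9378 deg)

57.1622 degrees


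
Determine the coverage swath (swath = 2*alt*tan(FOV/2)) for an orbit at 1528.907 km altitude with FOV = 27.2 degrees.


FOV = 27.2 deg = 0.4747296 rad
swath = 2 * alt * tan(FOV/2) = 2 * 1528.907 * tan(0.2373648)
swath = 2 * 1528.907 * 0.2419255
swath = 739.7631 km

739.7631 km


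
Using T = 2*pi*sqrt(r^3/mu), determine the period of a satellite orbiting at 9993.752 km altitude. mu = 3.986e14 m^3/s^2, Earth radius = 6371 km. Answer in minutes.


r = 16364.7520 km = 1.6364752e+07 m
T = 2*pi*sqrt(r^3/mu) = 2*pi*sqrt(4.3825642e+21 / 3.986e14)
T = 20834.1297 s = 347.2355 min

347.2355 minutes


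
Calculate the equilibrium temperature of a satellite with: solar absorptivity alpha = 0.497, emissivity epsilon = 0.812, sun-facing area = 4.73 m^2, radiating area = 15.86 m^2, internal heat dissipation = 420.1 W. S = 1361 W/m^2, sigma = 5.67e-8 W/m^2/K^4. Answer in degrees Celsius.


Numerator = alpha*S*A_sun + Q_int = 0.497*1361*4.73 + 420.1 = 3619.5524 W
Denominator = eps*sigma*A_rad = 0.812*5.67e-8*15.86 = 7.3020074e-07 W/K^4
T^4 = 4.9569279e+09 K^4
T = 265.3403 K = -7.8097 C

-7.8097 degrees Celsius


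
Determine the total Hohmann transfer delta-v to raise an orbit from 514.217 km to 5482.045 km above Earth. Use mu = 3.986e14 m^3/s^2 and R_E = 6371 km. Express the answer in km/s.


r1 = 6885.2170 km = 6.885217e+06 m
r2 = 11853.0450 km = 1.1853045e+07 m
dv1 = sqrt(mu/r1)*(sqrt(2*r2/(r1+r2)) - 1) = 949.3674 m/s
dv2 = sqrt(mu/r2)*(1 - sqrt(2*r1/(r1+r2))) = 827.7893 m/s
total dv = |dv1| + |dv2| = 949.3674 + 827.7893 = 1777.1566 m/s = 1.7772 km/s

1.7772 km/s


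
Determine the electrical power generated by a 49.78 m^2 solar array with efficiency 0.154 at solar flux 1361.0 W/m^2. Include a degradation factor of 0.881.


P = area * eta * S * degradation
P = 49.78 * 0.154 * 1361.0 * 0.881
P = 9191.9922 W

9191.9922 W


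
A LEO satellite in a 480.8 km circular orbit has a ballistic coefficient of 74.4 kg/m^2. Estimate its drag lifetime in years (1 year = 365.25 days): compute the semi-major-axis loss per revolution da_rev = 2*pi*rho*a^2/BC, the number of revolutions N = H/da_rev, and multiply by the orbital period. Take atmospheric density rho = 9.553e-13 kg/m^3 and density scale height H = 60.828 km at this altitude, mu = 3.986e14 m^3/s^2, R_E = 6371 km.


a = R_E + alt = 6851.8000 km = 6.8518e+06 m
da_rev = 2*pi*rho*a^2/BC = 2*pi*9.553e-13*(6.8518e+06)^2/74.4 = 3.787530 m per revolution
N = H/da_rev = 60828.0000 m / 3.787530 m = 16060.0714 revolutions
P = 2*pi*sqrt(a^3/mu) = 5644.4059 s
lifetime = N*P = 16060.0714 * 5644.4059 = 9.0649562e+07 s = 1049.1847 days
years = 1049.1847 / 365.25 = 2.8725 years

2.8725 years


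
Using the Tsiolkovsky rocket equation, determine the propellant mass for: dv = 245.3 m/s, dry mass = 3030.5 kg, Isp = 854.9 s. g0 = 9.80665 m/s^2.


ve = Isp * g0 = 854.9 * 9.80665 = 8383.705085 m/s
mass ratio = exp(dv/ve) = exp(245.3/8383.705085) = 1.02969139
m_prop = m_dry * (mr - 1) = 3030.5 * (1.02969139 - 1)
m_prop = 89.9798 kg

89.9798 kg


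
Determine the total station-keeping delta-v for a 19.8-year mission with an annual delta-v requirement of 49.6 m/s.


dV = rate * years = 49.6 * 19.8
dV = 982.0800 m/s

982.0800 m/s


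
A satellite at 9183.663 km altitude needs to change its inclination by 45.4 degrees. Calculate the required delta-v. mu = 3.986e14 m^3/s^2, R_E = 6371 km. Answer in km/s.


r = 15554.6630 km = 1.5554663e+07 m
V = sqrt(mu/r) = 5062.1889 m/s
di = 45.4 deg = 0.7923795 rad
dV = 2*V*sin(di/2) = 2*5062.1889*sin(0.3961897)
dV = 3907.0585 m/s = 3.9071 km/s

3.9071 km/s


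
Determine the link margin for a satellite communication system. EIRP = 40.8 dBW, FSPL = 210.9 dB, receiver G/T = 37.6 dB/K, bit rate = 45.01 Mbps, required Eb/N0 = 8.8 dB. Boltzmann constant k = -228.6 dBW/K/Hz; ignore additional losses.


C/N0 = EIRP - FSPL + G/T - k = 40.8 - 210.9 + 37.6 - (-228.6)
C/N0 = 96.1000 dB-Hz
R_b = 45.01 Mbps = 4.501e+07 bps -> 10*log10(R_b) = 76.5331 dB-Hz
Eb/N0 = C/N0 - 10*log10(R_b) = 96.1000 - 76.5331 = 19.5669 dB
Margin = Eb/N0 - Eb/N0_req = 19.5669 - 8.8 = 10.7669 dB (link closes)

10.7669 dB


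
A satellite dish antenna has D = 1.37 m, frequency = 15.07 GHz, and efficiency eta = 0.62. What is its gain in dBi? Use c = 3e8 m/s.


lambda = c/f = 3e8 / 1.507e+10 = 0.0199071 m
G = eta*(pi*D/lambda)^2 = 0.62*(pi*1.37/0.0199071)^2
G = 28981.2134 (linear)
G = 10*log10(28981.2134) = 44.6212 dBi

44.6212 dBi


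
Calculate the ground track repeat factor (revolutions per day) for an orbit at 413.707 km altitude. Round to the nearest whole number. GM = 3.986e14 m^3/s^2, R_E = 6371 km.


r = 6.784707e+06 m
T = 2*pi*sqrt(r^3/mu) = 5561.7039 s = 92.6951 min
revs/day = 1440 / 92.6951 = 15.5348
Rounded: 16 revolutions per day

16 revolutions per day


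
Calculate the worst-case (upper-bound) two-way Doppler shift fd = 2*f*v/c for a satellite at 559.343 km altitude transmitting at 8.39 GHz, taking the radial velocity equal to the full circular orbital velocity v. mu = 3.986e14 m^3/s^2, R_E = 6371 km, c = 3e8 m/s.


r = 6.930343e+06 m
v = sqrt(mu/r) = 7583.8770 m/s (worst-case radial velocity)
f = 8.39 GHz = 8.39e+09 Hz
fd = 2*f*v/c = 2*8.39e+09*7583.8770/3.0e+08
fd = 424191.5219 Hz

424191.5219 Hz


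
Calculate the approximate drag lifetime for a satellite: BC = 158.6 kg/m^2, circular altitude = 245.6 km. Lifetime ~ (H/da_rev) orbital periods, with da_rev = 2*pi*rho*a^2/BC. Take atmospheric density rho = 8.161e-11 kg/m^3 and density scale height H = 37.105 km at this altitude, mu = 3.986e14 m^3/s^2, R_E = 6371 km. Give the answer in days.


a = R_E + alt = 6616.6000 km = 6.6166e+06 m
da_rev = 2*pi*rho*a^2/BC = 2*pi*8.161e-11*(6.6166e+06)^2/158.6 = 141.543465 m per revolution
N = H/da_rev = 37105.0000 m / 141.543465 m = 262.1456 revolutions
P = 2*pi*sqrt(a^3/mu) = 5356.2833 s
lifetime = N*P = 262.1456 * 5356.2833 = 1.4041262e+06 s = 16.2515 days

16.2515 days


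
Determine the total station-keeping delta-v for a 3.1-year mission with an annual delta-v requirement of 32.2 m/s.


dV = rate * years = 32.2 * 3.1
dV = 99.8200 m/s

99.8200 m/s


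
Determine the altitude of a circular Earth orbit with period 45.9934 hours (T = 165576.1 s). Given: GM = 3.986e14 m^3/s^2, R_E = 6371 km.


T = 165576.1 s
r = (mu*T^2/(4*pi^2))^(1/3) = (3.986e14 * 165576.1^2 / (4*pi^2))^(1/3)
r = 6.5171485e+07 m = 65171.4852 km
alt = r - R_E = 65171.4852 - 6371 = 58800.4852 km

58800.4852 km


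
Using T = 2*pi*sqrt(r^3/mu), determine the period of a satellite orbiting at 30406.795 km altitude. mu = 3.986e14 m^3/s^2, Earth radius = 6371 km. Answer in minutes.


r = 36777.7950 km = 3.6777795e+07 m
T = 2*pi*sqrt(r^3/mu) = 2*pi*sqrt(4.9745874e+22 / 3.986e14)
T = 70192.3452 s = 1169.8724 min

1169.8724 minutes


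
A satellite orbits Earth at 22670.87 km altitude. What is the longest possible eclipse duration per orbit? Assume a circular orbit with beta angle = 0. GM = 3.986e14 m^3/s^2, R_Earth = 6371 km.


r = 29041.8700 km
T = 820.9124 min
Eclipse fraction = arcsin(R_E/r)/pi = arcsin(6371.0000/29041.8700)/pi
= arcsin(0.2193729)/pi = 0.07040114
Eclipse duration = 0.07040114 * 820.9124 = 57.7932 min

57.7932 minutes


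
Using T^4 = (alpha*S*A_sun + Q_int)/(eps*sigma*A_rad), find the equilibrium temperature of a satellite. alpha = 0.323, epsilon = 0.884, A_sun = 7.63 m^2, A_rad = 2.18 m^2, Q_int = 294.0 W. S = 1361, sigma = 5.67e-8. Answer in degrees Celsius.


Numerator = alpha*S*A_sun + Q_int = 0.323*1361*7.63 + 294.0 = 3648.1709 W
Denominator = eps*sigma*A_rad = 0.884*5.67e-8*2.18 = 1.092677e-07 W/K^4
T^4 = 3.3387458e+10 K^4
T = 427.4604 K = 154.3104 C

154.3104 degrees Celsius


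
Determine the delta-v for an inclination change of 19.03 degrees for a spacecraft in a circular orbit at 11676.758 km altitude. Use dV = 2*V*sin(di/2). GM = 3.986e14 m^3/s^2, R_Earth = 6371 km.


r = 18047.7580 km = 1.8047758e+07 m
V = sqrt(mu/r) = 4699.5580 m/s
di = 19.03 deg = 0.3321362 rad
dV = 2*V*sin(di/2) = 2*4699.5580*sin(0.1660681)
dV = 1553.7285 m/s = 1.5537 km/s

1.5537 km/s


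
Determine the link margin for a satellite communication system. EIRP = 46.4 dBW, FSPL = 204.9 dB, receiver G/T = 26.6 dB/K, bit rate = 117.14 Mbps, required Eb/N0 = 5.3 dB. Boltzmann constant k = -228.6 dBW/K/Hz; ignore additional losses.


C/N0 = EIRP - FSPL + G/T - k = 46.4 - 204.9 + 26.6 - (-228.6)
C/N0 = 96.7000 dB-Hz
R_b = 117.14 Mbps = 1.1714e+08 bps -> 10*log10(R_b) = 80.6871 dB-Hz
Eb/N0 = C/N0 - 10*log10(R_b) = 96.7000 - 80.6871 = 16.0129 dB
Margin = Eb/N0 - Eb/N0_req = 16.0129 - 5.3 = 10.7129 dB (link closes)

10.7129 dB


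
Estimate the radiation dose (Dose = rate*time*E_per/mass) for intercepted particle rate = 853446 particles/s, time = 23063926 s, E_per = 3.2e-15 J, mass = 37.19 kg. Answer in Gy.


Total energy deposited = rate * time * E_per
  = 853446 * 23063926 * 3.2e-15 = 0.06298821 J
Dose = E_total / mass = 0.06298821 / 37.19
Dose = 0.001693687 Gy

0.0017 Gy


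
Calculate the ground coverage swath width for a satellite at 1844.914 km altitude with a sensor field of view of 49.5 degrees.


FOV = 49.5 deg = 0.863938 rad
swath = 2 * alt * tan(FOV/2) = 2 * 1844.914 * tan(0.431969)
swath = 2 * 1844.914 * 0.4610063
swath = 1701.0340 km

1701.0340 km


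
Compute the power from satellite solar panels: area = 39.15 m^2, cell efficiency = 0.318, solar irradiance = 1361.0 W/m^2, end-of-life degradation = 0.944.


P = area * eta * S * degradation
P = 39.15 * 0.318 * 1361.0 * 0.944
P = 15995.1754 W

15995.1754 W


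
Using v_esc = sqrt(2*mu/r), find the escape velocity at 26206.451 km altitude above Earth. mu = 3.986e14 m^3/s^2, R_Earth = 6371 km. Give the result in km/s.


r = 6371.0 + 26206.451 = 32577.4510 km = 3.2577451e+07 m
v_esc = sqrt(2*mu/r) = sqrt(2*3.986e14 / 3.2577451e+07)
v_esc = 4946.8085 m/s = 4.9468 km/s

4.9468 km/s


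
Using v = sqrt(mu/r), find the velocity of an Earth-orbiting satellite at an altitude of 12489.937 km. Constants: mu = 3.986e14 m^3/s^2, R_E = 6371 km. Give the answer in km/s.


r = R_E + alt = 6371.0 + 12489.937 = 18860.9370 km = 1.8860937e+07 m
v = sqrt(mu/r) = sqrt(3.986e14 / 1.8860937e+07) = 4597.1324 m/s = 4.5971 km/s

4.5971 km/s


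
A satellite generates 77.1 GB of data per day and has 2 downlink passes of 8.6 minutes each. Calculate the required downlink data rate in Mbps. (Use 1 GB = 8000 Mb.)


total contact time = 2 * 8.6 * 60 = 1032.0000 s
data = 77.1 GB = 616800.0000 Mb
rate = 616800.0000 / 1032.0000 = 597.6744 Mbps

597.6744 Mbps


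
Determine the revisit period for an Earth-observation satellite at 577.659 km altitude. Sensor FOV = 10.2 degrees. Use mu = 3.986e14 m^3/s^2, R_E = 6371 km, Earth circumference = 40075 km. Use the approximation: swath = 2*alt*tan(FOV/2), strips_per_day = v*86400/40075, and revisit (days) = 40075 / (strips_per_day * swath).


swath = 2*577.659*tan(0.08901179) = 103.1094 km
v = sqrt(mu/r) = 7573.8752 m/s = 7.5739 km/s
strips/day = v*86400/40075 = 7.5739*86400/40075 = 16.3290
coverage/day = strips * swath = 16.3290 * 103.1094 = 1683.6684 km
revisit = 40075 / 1683.6684 = 23.8022 days

23.8022 days


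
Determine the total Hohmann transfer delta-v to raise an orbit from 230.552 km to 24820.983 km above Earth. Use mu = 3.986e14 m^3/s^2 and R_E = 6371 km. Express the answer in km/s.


r1 = 6601.5520 km = 6.601552e+06 m
r2 = 31191.9830 km = 3.1191983e+07 m
dv1 = sqrt(mu/r1)*(sqrt(2*r2/(r1+r2)) - 1) = 2212.8422 m/s
dv2 = sqrt(mu/r2)*(1 - sqrt(2*r1/(r1+r2))) = 1461.8745 m/s
total dv = |dv1| + |dv2| = 2212.8422 + 1461.8745 = 3674.7166 m/s = 3.6747 km/s

3.6747 km/s


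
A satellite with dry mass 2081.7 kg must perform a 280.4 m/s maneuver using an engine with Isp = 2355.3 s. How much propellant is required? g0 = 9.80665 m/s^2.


ve = Isp * g0 = 2355.3 * 9.80665 = 23097.602745 m/s
mass ratio = exp(dv/ve) = exp(280.4/23097.602745) = 1.01221377
m_prop = m_dry * (mr - 1) = 2081.7 * (1.01221377 - 1)
m_prop = 25.4254 kg

25.4254 kg


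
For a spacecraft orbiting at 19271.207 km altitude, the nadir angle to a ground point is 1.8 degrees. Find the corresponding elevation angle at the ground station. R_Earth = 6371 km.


r = R_E + alt = 25642.2070 km
Law of sines in the satellite / Earth-center / ground-point triangle:
  sin(nadir)/R_E = sin(90 + el)/r  =>  cos(el) = (r/R_E)*sin(nadir)
cos(el) = (25642.2070 / 6371.0000) * sin(1.8 deg) = 0.126423
el = arccos(0.126423) = 82.7371 deg
(Earth-central angle = 90 - nadir - el = 5.4629 deg)

82.7371 degrees


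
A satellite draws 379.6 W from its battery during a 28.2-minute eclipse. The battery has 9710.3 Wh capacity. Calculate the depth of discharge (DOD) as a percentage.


E_used = P * t / 60 = 379.6 * 28.2 / 60 = 178.4120 Wh
DOD = E_used / E_total * 100 = 178.4120 / 9710.3 * 100
DOD = 1.8373 %

1.8373 %


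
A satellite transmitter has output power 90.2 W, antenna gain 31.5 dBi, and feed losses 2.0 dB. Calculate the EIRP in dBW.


Pt = 90.2 W = 19.5521 dBW
EIRP = Pt_dBW + Gt - losses = 19.5521 + 31.5 - 2.0 = 49.0521 dBW

49.0521 dBW


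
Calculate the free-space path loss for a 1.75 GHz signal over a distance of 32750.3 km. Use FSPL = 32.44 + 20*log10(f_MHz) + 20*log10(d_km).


f = 1.75 GHz = 1750.0000 MHz
d = 32750.3 km
FSPL = 32.44 + 20*log10(1750.0000) + 20*log10(32750.3)
FSPL = 32.44 + 64.8608 + 90.3043
FSPL = 187.6051 dB

187.6051 dB


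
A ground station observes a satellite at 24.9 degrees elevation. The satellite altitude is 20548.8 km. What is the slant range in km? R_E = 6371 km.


h = 20548.8 km, el = 24.9 deg
d = -R_E*sin(el) + sqrt((R_E*sin(el))^2 + 2*R_E*h + h^2)
d = -6371.0000*sin(0.434587) + sqrt((6371.0000*0.4210358)^2 + 2*6371.0000*20548.8 + 20548.8^2)
d = 23609.8109 km

23609.8109 km


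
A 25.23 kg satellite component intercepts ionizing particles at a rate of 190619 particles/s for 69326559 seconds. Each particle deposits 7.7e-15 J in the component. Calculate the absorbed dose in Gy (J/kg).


Total energy deposited = rate * time * E_per
  = 190619 * 69326559 * 7.7e-15 = 0.1017552 J
Dose = E_total / mass = 0.1017552 / 25.23
Dose = 0.004033103 Gy

0.0040 Gy


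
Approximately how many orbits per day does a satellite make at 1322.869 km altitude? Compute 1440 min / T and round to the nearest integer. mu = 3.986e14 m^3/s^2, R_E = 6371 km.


r = 7.693869e+06 m
T = 2*pi*sqrt(r^3/mu) = 6716.2740 s = 111.9379 min
revs/day = 1440 / 111.9379 = 12.8643
Rounded: 13 revolutions per day

13 revolutions per day


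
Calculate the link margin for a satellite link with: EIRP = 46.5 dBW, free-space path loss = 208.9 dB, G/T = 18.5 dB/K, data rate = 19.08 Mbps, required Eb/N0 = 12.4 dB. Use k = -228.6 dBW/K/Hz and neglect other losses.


C/N0 = EIRP - FSPL + G/T - k = 46.5 - 208.9 + 18.5 - (-228.6)
C/N0 = 84.7000 dB-Hz
R_b = 19.08 Mbps = 1.908e+07 bps -> 10*log10(R_b) = 72.8058 dB-Hz
Eb/N0 = C/N0 - 10*log10(R_b) = 84.7000 - 72.8058 = 11.8942 dB
Margin = Eb/N0 - Eb/N0_req = 11.8942 - 12.4 = -0.5057837 dB (negative margin: link does not close)

-0.5058 dB


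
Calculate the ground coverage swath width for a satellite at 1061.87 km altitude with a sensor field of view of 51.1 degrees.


FOV = 51.1 deg = 0.8918632 rad
swath = 2 * alt * tan(FOV/2) = 2 * 1061.87 * tan(0.4459316)
swath = 2 * 1061.87 * 0.4780472
swath = 1015.2479 km

1015.2479 km


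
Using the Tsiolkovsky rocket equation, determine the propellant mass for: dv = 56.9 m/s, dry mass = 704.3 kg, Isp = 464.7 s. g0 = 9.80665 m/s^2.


ve = Isp * g0 = 464.7 * 9.80665 = 4557.150255 m/s
mass ratio = exp(dv/ve) = exp(56.9/4557.150255) = 1.01256415
m_prop = m_dry * (mr - 1) = 704.3 * (1.01256415 - 1)
m_prop = 8.8489 kg

8.8489 kg


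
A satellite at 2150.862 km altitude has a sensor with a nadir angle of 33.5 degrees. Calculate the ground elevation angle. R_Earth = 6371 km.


r = R_E + alt = 8521.8620 km
Law of sines in the satellite / Earth-center / ground-point triangle:
  sin(nadir)/R_E = sin(90 + el)/r  =>  cos(el) = (r/R_E)*sin(nadir)
cos(el) = (8521.8620 / 6371.0000) * sin(33.5 deg) = 0.738272
el = arccos(0.738272) = 42.4156 deg
(Earth-central angle = 90 - nadir - el = 14.0844 deg)

42.4156 degrees


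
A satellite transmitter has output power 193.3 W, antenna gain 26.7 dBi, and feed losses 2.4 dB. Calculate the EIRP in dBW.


Pt = 193.3 W = 22.8623 dBW
EIRP = Pt_dBW + Gt - losses = 22.8623 + 26.7 - 2.4 = 47.1623 dBW

47.1623 dBW


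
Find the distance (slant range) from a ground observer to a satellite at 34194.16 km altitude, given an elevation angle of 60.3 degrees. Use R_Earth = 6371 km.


h = 34194.16 km, el = 60.3 deg
d = -R_E*sin(el) + sqrt((R_E*sin(el))^2 + 2*R_E*h + h^2)
d = -6371.0000*sin(1.0524) + sqrt((6371.0000*0.8686315)^2 + 2*6371.0000*34194.16 + 34194.16^2)
d = 34908.1084 km

34908.1084 km


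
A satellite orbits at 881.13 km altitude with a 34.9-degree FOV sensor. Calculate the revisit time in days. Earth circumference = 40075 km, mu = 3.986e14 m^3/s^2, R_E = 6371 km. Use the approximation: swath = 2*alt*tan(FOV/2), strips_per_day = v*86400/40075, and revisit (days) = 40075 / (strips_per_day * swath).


swath = 2*881.13*tan(0.30456) = 553.9482 km
v = sqrt(mu/r) = 7413.7145 m/s = 7.4137 km/s
strips/day = v*86400/40075 = 7.4137*86400/40075 = 15.9837
coverage/day = strips * swath = 15.9837 * 553.9482 = 8854.1157 km
revisit = 40075 / 8854.1157 = 4.5261 days

4.5261 days


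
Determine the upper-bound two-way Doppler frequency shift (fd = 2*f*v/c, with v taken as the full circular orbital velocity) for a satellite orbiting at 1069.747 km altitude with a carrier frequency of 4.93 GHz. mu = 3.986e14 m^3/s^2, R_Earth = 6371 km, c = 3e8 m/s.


r = 7.440747e+06 m
v = sqrt(mu/r) = 7319.1455 m/s (worst-case radial velocity)
f = 4.93 GHz = 4.93e+09 Hz
fd = 2*f*v/c = 2*4.93e+09*7319.1455/3.0e+08
fd = 240555.9140 Hz

240555.9140 Hz


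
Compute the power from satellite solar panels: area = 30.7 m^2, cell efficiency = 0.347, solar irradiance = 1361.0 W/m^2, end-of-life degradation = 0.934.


P = area * eta * S * degradation
P = 30.7 * 0.347 * 1361.0 * 0.934
P = 13541.6895 W

13541.6895 W


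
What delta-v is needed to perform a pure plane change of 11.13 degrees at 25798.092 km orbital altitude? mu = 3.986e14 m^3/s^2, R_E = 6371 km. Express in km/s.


r = 32169.0920 km = 3.2169092e+07 m
V = sqrt(mu/r) = 3520.0534 m/s
di = 11.13 deg = 0.1942551 rad
dV = 2*V*sin(di/2) = 2*3520.0534*sin(0.09712757)
dV = 682.7139 m/s = 0.6827139 km/s

0.6827 km/s


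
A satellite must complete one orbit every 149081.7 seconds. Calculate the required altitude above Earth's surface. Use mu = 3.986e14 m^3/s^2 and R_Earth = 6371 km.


T = 149081.7 s
r = (mu*T^2/(4*pi^2))^(1/3) = (3.986e14 * 149081.7^2 / (4*pi^2))^(1/3)
r = 6.0768065e+07 m = 60768.0654 km
alt = r - R_E = 60768.0654 - 6371 = 54397.0654 km

54397.0654 km


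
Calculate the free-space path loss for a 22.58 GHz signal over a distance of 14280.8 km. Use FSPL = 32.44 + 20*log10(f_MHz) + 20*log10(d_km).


f = 22.58 GHz = 22580.0000 MHz
d = 14280.8 km
FSPL = 32.44 + 20*log10(22580.0000) + 20*log10(14280.8)
FSPL = 32.44 + 87.0745 + 83.0951
FSPL = 202.6095 dB

202.6095 dB


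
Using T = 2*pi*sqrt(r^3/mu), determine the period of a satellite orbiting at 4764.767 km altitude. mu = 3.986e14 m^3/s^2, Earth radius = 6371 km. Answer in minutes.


r = 11135.7670 km = 1.1135767e+07 m
T = 2*pi*sqrt(r^3/mu) = 2*pi*sqrt(1.3808942e+21 / 3.986e14)
T = 11694.7630 s = 194.9127 min

194.9127 minutes


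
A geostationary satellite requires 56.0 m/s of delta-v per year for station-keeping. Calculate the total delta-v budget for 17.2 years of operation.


dV = rate * years = 56.0 * 17.2
dV = 963.2000 m/s

963.2000 m/s


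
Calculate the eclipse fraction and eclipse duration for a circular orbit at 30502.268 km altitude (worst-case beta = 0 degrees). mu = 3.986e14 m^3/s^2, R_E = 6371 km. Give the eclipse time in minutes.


r = 36873.2680 km
T = 1174.4308 min
Eclipse fraction = arcsin(R_E/r)/pi = arcsin(6371.0000/36873.2680)/pi
= arcsin(0.172781)/pi = 0.05527529
Eclipse duration = 0.05527529 * 1174.4308 = 64.9170 min

64.9170 minutes


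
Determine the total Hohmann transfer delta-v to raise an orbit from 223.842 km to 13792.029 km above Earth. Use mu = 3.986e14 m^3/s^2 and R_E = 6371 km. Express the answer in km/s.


r1 = 6594.8420 km = 6.594842e+06 m
r2 = 20163.0290 km = 2.0163029e+07 m
dv1 = sqrt(mu/r1)*(sqrt(2*r2/(r1+r2)) - 1) = 1769.6764 m/s
dv2 = sqrt(mu/r2)*(1 - sqrt(2*r1/(r1+r2))) = 1324.5827 m/s
total dv = |dv1| + |dv2| = 1769.6764 + 1324.5827 = 3094.2591 m/s = 3.0943 km/s

3.0943 km/s


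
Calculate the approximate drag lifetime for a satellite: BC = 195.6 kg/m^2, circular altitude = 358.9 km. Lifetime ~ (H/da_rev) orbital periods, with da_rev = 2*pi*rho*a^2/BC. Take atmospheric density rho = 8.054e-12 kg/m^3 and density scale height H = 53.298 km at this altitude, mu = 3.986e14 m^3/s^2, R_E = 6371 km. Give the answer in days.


a = R_E + alt = 6729.9000 km = 6.7299e+06 m
da_rev = 2*pi*rho*a^2/BC = 2*pi*8.054e-12*(6.7299e+06)^2/195.6 = 11.717632 m per revolution
N = H/da_rev = 53298.0000 m / 11.717632 m = 4548.5298 revolutions
P = 2*pi*sqrt(a^3/mu) = 5494.4489 s
lifetime = N*P = 4548.5298 * 5494.4489 = 2.4991665e+07 s = 289.2554 days

289.2554 days


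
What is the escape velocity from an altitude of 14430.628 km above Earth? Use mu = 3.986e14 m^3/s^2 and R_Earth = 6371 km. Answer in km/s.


r = 6371.0 + 14430.628 = 20801.6280 km = 2.0801628e+07 m
v_esc = sqrt(2*mu/r) = sqrt(2*3.986e14 / 2.0801628e+07)
v_esc = 6190.6319 m/s = 6.1906 km/s

6.1906 km/s


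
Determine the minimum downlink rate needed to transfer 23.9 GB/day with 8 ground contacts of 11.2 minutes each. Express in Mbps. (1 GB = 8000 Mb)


total contact time = 8 * 11.2 * 60 = 5376.0000 s
data = 23.9 GB = 191200.0000 Mb
rate = 191200.0000 / 5376.0000 = 35.5655 Mbps

35.5655 Mbps


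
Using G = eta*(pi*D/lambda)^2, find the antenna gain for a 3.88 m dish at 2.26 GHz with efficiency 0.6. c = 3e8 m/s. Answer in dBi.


lambda = c/f = 3e8 / 2.26e+09 = 0.1327434 m
G = eta*(pi*D/lambda)^2 = 0.6*(pi*3.88/0.1327434)^2
G = 5059.2812 (linear)
G = 10*log10(5059.2812) = 37.0409 dBi

37.0409 dBi


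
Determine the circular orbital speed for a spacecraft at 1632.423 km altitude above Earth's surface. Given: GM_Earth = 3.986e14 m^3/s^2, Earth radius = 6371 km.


r = R_E + alt = 6371.0 + 1632.423 = 8003.4230 km = 8.003423e+06 m
v = sqrt(mu/r) = sqrt(3.986e14 / 8.003423e+06) = 7057.1730 m/s = 7.0572 km/s

7.0572 km/s


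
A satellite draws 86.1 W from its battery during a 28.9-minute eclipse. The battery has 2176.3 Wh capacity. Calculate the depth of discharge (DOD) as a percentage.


E_used = P * t / 60 = 86.1 * 28.9 / 60 = 41.4715 Wh
DOD = E_used / E_total * 100 = 41.4715 / 2176.3 * 100
DOD = 1.9056 %

1.9056 %


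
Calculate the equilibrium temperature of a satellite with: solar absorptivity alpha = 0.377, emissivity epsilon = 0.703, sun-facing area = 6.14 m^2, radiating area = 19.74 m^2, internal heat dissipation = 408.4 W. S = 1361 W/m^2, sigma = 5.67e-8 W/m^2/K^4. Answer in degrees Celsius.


Numerator = alpha*S*A_sun + Q_int = 0.377*1361*6.14 + 408.4 = 3558.8156 W
Denominator = eps*sigma*A_rad = 0.703*5.67e-8*19.74 = 7.8683837e-07 W/K^4
T^4 = 4.5229309e+09 K^4
T = 259.3313 K = -13.8187 C

-13.8187 degrees Celsius


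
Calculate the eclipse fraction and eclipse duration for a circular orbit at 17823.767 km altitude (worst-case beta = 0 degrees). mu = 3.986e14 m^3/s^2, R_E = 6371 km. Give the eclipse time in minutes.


r = 24194.7670 km
T = 624.2264 min
Eclipse fraction = arcsin(R_E/r)/pi = arcsin(6371.0000/24194.7670)/pi
= arcsin(0.2633214)/pi = 0.08481797
Eclipse duration = 0.08481797 * 624.2264 = 52.9456 min

52.9456 minutes


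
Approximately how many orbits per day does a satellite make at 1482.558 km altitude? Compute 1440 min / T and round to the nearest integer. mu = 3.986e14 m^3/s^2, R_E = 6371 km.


r = 7.853558e+06 m
T = 2*pi*sqrt(r^3/mu) = 6926.4532 s = 115.4409 min
revs/day = 1440 / 115.4409 = 12.4739
Rounded: 12 revolutions per day

12 revolutions per day


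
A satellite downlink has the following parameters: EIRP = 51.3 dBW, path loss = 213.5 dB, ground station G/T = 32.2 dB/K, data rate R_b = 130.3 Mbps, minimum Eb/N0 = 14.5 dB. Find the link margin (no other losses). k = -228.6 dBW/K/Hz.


C/N0 = EIRP - FSPL + G/T - k = 51.3 - 213.5 + 32.2 - (-228.6)
C/N0 = 98.6000 dB-Hz
R_b = 130.3 Mbps = 1.303e+08 bps -> 10*log10(R_b) = 81.1494 dB-Hz
Eb/N0 = C/N0 - 10*log10(R_b) = 98.6000 - 81.1494 = 17.4506 dB
Margin = Eb/N0 - Eb/N0_req = 17.4506 - 14.5 = 2.9506 dB (link closes)

2.9506 dB


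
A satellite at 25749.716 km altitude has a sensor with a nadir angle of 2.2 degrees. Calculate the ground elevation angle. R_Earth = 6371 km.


r = R_E + alt = 32120.7160 km
Law of sines in the satellite / Earth-center / ground-point triangle:
  sin(nadir)/R_E = sin(90 + el)/r  =>  cos(el) = (r/R_E)*sin(nadir)
cos(el) = (32120.7160 / 6371.0000) * sin(2.2 deg) = 0.1935401
el = arccos(0.1935401) = 78.8405 deg
(Earth-central angle = 90 - nadir - el = 8.9595 deg)

78.8405 degrees


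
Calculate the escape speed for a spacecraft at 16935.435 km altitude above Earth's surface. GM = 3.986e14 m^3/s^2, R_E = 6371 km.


r = 6371.0 + 16935.435 = 23306.4350 km = 2.3306435e+07 m
v_esc = sqrt(2*mu/r) = sqrt(2*3.986e14 / 2.3306435e+07)
v_esc = 5848.5165 m/s = 5.8485 km/s

5.8485 km/s


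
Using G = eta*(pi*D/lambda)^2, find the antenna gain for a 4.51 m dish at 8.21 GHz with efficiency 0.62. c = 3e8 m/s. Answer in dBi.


lambda = c/f = 3e8 / 8.21e+09 = 0.0365408 m
G = eta*(pi*D/lambda)^2 = 0.62*(pi*4.51/0.0365408)^2
G = 93215.5408 (linear)
G = 10*log10(93215.5408) = 49.6949 dBi

49.6949 dBi


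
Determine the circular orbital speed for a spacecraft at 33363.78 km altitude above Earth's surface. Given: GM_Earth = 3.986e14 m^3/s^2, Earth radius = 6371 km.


r = R_E + alt = 6371.0 + 33363.78 = 39734.7800 km = 3.973478e+07 m
v = sqrt(mu/r) = sqrt(3.986e14 / 3.973478e+07) = 3167.2565 m/s = 3.1673 km/s

3.1673 km/s


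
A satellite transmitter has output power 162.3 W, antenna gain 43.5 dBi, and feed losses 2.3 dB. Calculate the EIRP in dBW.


Pt = 162.3 W = 22.1032 dBW
EIRP = Pt_dBW + Gt - losses = 22.1032 + 43.5 - 2.3 = 63.3032 dBW

63.3032 dBW


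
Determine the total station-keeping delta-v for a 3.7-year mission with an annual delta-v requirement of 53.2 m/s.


dV = rate * years = 53.2 * 3.7
dV = 196.8400 m/s

196.8400 m/s


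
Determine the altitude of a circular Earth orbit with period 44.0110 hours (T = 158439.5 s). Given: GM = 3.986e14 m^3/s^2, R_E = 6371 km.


T = 158439.5 s
r = (mu*T^2/(4*pi^2))^(1/3) = (3.986e14 * 158439.5^2 / (4*pi^2))^(1/3)
r = 6.3285103e+07 m = 63285.1035 km
alt = r - R_E = 63285.1035 - 6371 = 56914.1035 km

56914.1035 km


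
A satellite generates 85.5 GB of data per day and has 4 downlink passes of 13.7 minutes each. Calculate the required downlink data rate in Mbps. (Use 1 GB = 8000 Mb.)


total contact time = 4 * 13.7 * 60 = 3288.0000 s
data = 85.5 GB = 684000.0000 Mb
rate = 684000.0000 / 3288.0000 = 208.0292 Mbps

208.0292 Mbps


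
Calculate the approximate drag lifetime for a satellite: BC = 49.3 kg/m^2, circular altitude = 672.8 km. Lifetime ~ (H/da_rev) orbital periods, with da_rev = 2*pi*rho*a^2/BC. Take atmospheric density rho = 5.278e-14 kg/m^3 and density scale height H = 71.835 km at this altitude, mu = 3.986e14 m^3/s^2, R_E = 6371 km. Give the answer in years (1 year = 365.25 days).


a = R_E + alt = 7043.8000 km = 7.0438e+06 m
da_rev = 2*pi*rho*a^2/BC = 2*pi*5.278e-14*(7.0438e+06)^2/49.3 = 0.333746229 m per revolution
N = H/da_rev = 71835.0000 m / 0.333746229 m = 215238.3870 revolutions
P = 2*pi*sqrt(a^3/mu) = 5883.3102 s
lifetime = N*P = 215238.3870 * 5883.3102 = 1.2663142e+09 s = 14656.4143 days
years = 14656.4143 / 365.25 = 40.1271 years

40.1271 years


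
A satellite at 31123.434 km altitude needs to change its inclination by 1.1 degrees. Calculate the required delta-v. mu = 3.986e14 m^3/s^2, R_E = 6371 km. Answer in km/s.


r = 37494.4340 km = 3.7494434e+07 m
V = sqrt(mu/r) = 3260.5078 m/s
di = 1.1 deg = 0.01919862 rad
dV = 2*V*sin(di/2) = 2*3260.5078*sin(0.009599311)
dV = 62.5963 m/s = 0.0625963 km/s

0.0626 km/s


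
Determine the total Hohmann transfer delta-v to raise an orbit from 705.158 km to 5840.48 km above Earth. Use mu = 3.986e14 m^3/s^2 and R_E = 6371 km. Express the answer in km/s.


r1 = 7076.1580 km = 7.076158e+06 m
r2 = 12211.4800 km = 1.221148e+07 m
dv1 = sqrt(mu/r1)*(sqrt(2*r2/(r1+r2)) - 1) = 940.2490 m/s
dv2 = sqrt(mu/r2)*(1 - sqrt(2*r1/(r1+r2))) = 819.3257 m/s
total dv = |dv1| + |dv2| = 940.2490 + 819.3257 = 1759.5747 m/s = 1.7596 km/s

1.7596 km/s


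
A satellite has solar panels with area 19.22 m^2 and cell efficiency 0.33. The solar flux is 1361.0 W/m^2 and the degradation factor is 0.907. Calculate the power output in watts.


P = area * eta * S * degradation
P = 19.22 * 0.33 * 1361.0 * 0.907
P = 7829.4767 W

7829.4767 W


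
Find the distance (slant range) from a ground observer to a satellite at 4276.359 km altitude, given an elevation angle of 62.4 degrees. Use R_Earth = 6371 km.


h = 4276.359 km, el = 62.4 deg
d = -R_E*sin(el) + sqrt((R_E*sin(el))^2 + 2*R_E*h + h^2)
d = -6371.0000*sin(1.0891) + sqrt((6371.0000*0.8862036)^2 + 2*6371.0000*4276.359 + 4276.359^2)
d = 4584.0489 km

4584.0489 km


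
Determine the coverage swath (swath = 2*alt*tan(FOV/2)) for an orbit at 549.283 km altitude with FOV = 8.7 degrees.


FOV = 8.7 deg = 0.1518436 rad
swath = 2 * alt * tan(FOV/2) = 2 * 549.283 * tan(0.07592182)
swath = 2 * 549.283 * 0.07606803
swath = 83.5658 km

83.5658 km


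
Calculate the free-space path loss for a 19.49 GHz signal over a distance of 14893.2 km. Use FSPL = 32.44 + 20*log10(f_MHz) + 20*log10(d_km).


f = 19.49 GHz = 19490.0000 MHz
d = 14893.2 km
FSPL = 32.44 + 20*log10(19490.0000) + 20*log10(14893.2)
FSPL = 32.44 + 85.7962 + 83.4598
FSPL = 201.6960 dB

201.6960 dB


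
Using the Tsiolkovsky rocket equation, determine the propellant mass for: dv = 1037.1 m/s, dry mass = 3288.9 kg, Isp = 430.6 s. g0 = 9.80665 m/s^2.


ve = Isp * g0 = 430.6 * 9.80665 = 4222.743490 m/s
mass ratio = exp(dv/ve) = exp(1037.1/4222.743490) = 1.27838636
m_prop = m_dry * (mr - 1) = 3288.9 * (1.27838636 - 1)
m_prop = 915.5849 kg

915.5849 kg


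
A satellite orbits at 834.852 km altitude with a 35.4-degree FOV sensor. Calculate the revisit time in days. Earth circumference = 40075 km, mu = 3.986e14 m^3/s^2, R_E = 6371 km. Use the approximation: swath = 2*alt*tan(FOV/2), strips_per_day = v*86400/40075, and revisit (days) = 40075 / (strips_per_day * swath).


swath = 2*834.852*tan(0.3089233) = 532.8705 km
v = sqrt(mu/r) = 7437.4829 m/s = 7.4375 km/s
strips/day = v*86400/40075 = 7.4375*86400/40075 = 16.0349
coverage/day = strips * swath = 16.0349 * 532.8705 = 8544.5242 km
revisit = 40075 / 8544.5242 = 4.6901 days

4.6901 days


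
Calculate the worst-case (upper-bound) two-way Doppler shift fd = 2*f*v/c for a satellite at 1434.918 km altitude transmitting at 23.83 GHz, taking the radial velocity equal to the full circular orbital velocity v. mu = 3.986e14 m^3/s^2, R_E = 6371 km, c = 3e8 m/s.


r = 7.805918e+06 m
v = sqrt(mu/r) = 7145.8954 m/s (worst-case radial velocity)
f = 23.83 GHz = 2.383e+10 Hz
fd = 2*f*v/c = 2*2.383e+10*7145.8954/3.0e+08
fd = 1.1352446e+06 Hz

1.1352e+06 Hz


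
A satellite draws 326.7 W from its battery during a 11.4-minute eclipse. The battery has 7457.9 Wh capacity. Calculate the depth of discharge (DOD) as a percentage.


E_used = P * t / 60 = 326.7 * 11.4 / 60 = 62.0730 Wh
DOD = E_used / E_total * 100 = 62.0730 / 7457.9 * 100
DOD = 0.832312 %

0.8323 %


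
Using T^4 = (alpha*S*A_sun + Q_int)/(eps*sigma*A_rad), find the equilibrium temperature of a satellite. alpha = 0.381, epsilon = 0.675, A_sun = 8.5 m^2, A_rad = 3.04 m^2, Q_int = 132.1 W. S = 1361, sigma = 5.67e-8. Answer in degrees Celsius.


Numerator = alpha*S*A_sun + Q_int = 0.381*1361*8.5 + 132.1 = 4539.6985 W
Denominator = eps*sigma*A_rad = 0.675*5.67e-8*3.04 = 1.163484e-07 W/K^4
T^4 = 3.9018143e+10 K^4
T = 444.4436 K = 171.2936 C

171.2936 degrees Celsius


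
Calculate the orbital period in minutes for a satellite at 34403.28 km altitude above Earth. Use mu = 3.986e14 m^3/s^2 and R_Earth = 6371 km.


r = 40774.2800 km = 4.077428e+07 m
T = 2*pi*sqrt(r^3/mu) = 2*pi*sqrt(6.7788949e+22 / 3.986e14)
T = 81939.0025 s = 1365.6500 min

1365.6500 minutes


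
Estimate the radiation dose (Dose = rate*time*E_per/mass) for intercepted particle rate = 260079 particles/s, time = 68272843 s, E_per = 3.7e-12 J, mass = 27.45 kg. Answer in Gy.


Total energy deposited = rate * time * E_per
  = 260079 * 68272843 * 3.7e-12 = 65.6984 J
Dose = E_total / mass = 65.6984 / 27.45
Dose = 2.3934 Gy

2.3934 Gy


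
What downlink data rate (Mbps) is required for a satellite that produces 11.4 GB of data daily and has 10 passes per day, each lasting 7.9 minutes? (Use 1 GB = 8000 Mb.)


total contact time = 10 * 7.9 * 60 = 4740.0000 s
data = 11.4 GB = 91200.0000 Mb
rate = 91200.0000 / 4740.0000 = 19.2405 Mbps

19.2405 Mbps


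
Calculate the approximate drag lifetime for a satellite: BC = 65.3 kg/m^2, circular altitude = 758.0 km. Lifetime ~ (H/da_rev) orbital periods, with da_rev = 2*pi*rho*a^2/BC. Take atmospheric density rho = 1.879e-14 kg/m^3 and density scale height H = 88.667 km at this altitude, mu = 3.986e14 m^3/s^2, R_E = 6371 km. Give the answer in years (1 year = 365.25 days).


a = R_E + alt = 7129.0000 km = 7.129e+06 m
da_rev = 2*pi*rho*a^2/BC = 2*pi*1.879e-14*(7.129e+06)^2/65.3 = 0.0918862857 m per revolution
N = H/da_rev = 88667.0000 m / 0.0918862857 m = 964964.4591 revolutions
P = 2*pi*sqrt(a^3/mu) = 5990.3768 s
lifetime = N*P = 964964.4591 * 5990.3768 = 5.7805007e+09 s = 66903.9438 days
years = 66903.9438 / 365.25 = 183.1730 years

183.1730 years


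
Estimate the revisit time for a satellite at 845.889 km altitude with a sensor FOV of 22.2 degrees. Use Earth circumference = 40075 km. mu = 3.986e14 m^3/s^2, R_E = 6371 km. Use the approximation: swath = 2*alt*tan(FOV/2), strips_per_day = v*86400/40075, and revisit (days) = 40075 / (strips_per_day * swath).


swath = 2*845.889*tan(0.1937315) = 331.9136 km
v = sqrt(mu/r) = 7431.7935 m/s = 7.4318 km/s
strips/day = v*86400/40075 = 7.4318*86400/40075 = 16.0226
coverage/day = strips * swath = 16.0226 * 331.9136 = 5318.1301 km
revisit = 40075 / 5318.1301 = 7.5355 days

7.5355 days


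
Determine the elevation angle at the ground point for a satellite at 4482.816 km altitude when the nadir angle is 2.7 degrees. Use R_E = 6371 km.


r = R_E + alt = 10853.8160 km
Law of sines in the satellite / Earth-center / ground-point triangle:
  sin(nadir)/R_E = sin(90 + el)/r  =>  cos(el) = (r/R_E)*sin(nadir)
cos(el) = (10853.8160 / 6371.0000) * sin(2.7 deg) = 0.08025188
el = arccos(0.08025188) = 85.3970 deg
(Earth-central angle = 90 - nadir - el = 1.9030 deg)

85.3970 degrees


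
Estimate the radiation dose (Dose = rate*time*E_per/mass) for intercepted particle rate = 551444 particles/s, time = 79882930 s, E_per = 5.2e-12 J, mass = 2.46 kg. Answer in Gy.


Total energy deposited = rate * time * E_per
  = 551444 * 79882930 * 5.2e-12 = 229.0650 J
Dose = E_total / mass = 229.0650 / 2.46
Dose = 93.1159 Gy

93.1159 Gy
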